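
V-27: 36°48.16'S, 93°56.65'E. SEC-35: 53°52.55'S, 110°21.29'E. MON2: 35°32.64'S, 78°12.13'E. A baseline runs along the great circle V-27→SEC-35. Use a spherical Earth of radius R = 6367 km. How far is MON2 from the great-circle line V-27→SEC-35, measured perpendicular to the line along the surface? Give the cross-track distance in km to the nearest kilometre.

V-27: φ = -36.80267°, λ = +93.94417°
SEC-35: φ = -53.87583°, λ = +110.35483°
MON2: φ = -35.54400°, λ = +78.20217°
δ₁₃ = central angle V-27→MON2 = 0.222618 rad  (haversine)
θ₁₃ = bearing V-27→MON2 = 270.956°,  θ₁₂ = bearing V-27→SEC-35 = 151.595°
dₓₜ = R·arcsin(sin δ₁₃ · sin(θ₁₃ − θ₁₂)) = 6367·arcsin(0.22078·sin(119.361°)) = 1232.857 km
|dₓₜ| = 1232.857 km

1233 km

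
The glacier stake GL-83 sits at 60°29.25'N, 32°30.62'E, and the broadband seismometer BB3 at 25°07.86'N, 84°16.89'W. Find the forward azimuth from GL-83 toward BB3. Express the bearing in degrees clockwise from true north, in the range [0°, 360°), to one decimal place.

304.9°

GL-83: φ = +60.48750°, λ = +32.51033°
BB3: φ = +25.13100°, λ = -84.28150°
Δλ = -116.7918°
y = sin Δλ · cos φ₂ = -0.808151
x = cos φ₁ sin φ₂ − sin φ₁ cos φ₂ cos Δλ = 0.564340
θ = atan2(y, x) = -55.0730° → 304.9270° (mod 360°)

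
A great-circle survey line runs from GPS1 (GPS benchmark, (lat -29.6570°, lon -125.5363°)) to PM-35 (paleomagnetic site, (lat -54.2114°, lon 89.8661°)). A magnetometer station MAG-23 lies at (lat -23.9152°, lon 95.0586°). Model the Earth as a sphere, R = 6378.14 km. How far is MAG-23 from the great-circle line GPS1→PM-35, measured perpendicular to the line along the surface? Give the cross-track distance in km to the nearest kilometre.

2104 km

δ₁₃ = central angle GPS1→MAG-23 = 1.985175 rad  (haversine)
θ₁₃ = bearing GPS1→MAG-23 = 220.529°,  θ₁₂ = bearing GPS1→PM-35 = 199.804°
dₓₜ = R·arcsin(sin δ₁₃ · sin(θ₁₃ − θ₁₂)) = 6378.14·arcsin(0.91537·sin(20.725°)) = 2104.055 km
|dₓₜ| = 2104.055 km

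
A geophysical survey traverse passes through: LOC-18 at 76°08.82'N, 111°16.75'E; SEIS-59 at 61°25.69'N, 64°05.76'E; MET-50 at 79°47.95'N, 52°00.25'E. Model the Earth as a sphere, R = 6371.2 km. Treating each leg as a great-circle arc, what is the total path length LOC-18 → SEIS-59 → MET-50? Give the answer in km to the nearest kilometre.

LOC-18: φ = +76.14700°, λ = +111.27917°
SEIS-59: φ = +61.42817°, λ = +64.09600°
MET-50: φ = +79.79917°, λ = +52.00417°
LOC-18→SEIS-59: c = 0.375016 rad, d = 2389.30 km
SEIS-59→MET-50: c = 0.326544 rad, d = 2080.48 km
Total = 2389.30 + 2080.48 = 4469.78 km

4470 km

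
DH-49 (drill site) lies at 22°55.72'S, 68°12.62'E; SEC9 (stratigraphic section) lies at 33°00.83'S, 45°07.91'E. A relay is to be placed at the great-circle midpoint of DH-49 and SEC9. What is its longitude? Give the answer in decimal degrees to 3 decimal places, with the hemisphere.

DH-49: φ = -22.92867°, λ = +68.21033°
SEC9: φ = -33.01383°, λ = +45.13183°
Bx = cos φ₂ cos Δλ = 0.771430,  By = cos φ₂ sin Δλ = -0.328701
φₘ = atan2(sin φ₁ + sin φ₂, √((cos φ₁ + Bx)² + By²)) = -28.45754°
λₘ = λ₁ + atan2(By, cos φ₁ + Bx) = 57.21923°

57.219°E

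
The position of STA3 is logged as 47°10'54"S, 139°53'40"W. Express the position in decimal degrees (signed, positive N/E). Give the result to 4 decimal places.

lat: 47.1817° S → -47.1817°
lon: 139.8944° W → -139.8944°

-47.1817°, -139.8944°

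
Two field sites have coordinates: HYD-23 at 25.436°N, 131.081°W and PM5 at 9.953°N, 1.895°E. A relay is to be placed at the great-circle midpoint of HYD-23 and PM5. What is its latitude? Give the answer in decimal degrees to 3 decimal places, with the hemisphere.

Bx = cos φ₂ cos Δλ = -0.671432,  By = cos φ₂ sin Δλ = 0.720628
φₘ = atan2(sin φ₁ + sin φ₂, √((cos φ₁ + Bx)² + By²)) = 38.51137°
λₘ = λ₁ + atan2(By, cos φ₁ + Bx) = -58.90009°

38.511°N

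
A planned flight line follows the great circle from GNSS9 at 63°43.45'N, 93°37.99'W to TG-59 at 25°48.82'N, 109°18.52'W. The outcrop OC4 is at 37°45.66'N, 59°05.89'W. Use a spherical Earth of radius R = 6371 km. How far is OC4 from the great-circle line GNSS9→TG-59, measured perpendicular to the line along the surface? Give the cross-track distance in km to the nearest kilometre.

3589 km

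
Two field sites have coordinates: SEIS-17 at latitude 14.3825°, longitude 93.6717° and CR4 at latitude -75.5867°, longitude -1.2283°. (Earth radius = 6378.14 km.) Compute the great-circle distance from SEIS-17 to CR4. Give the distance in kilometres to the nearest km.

11704 km

Δφ = -89.9692°,  Δλ = -94.9000°
a = sin²(Δφ/2) + cos φ₁ cos φ₂ sin²(Δλ/2) = 0.630586
c = 2·arcsin(√a) = 1.835032 rad = 105.1396°
d = R·c = 6378.14 × 1.835032 = 11704.1 km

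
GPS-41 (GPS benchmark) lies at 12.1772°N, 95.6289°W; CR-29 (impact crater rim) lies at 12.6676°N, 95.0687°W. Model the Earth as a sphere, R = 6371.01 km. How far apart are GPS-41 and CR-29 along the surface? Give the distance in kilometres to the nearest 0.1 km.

81.7 km

Δφ = 0.4904°,  Δλ = 0.5602°
a = sin²(Δφ/2) + cos φ₁ cos φ₂ sin²(Δλ/2) = 0.000041
c = 2·arcsin(√a) = 0.012823 rad = 0.7347°
d = R·c = 6371.01 × 0.012823 = 81.7 km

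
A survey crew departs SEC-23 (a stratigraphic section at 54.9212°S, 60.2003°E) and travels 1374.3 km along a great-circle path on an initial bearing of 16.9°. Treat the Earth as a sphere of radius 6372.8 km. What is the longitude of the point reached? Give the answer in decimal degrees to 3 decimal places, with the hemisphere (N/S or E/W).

δ = d/R = 1374.3/6372.8 = 0.215651 rad
φ₂ = arcsin(sin φ₁ cos δ + cos φ₁ sin δ cos θ)
   = arcsin(-0.81836·0.97684 + 0.57470·0.21398·0.95681) = -42.97985°
λ₂ = λ₁ + atan2(sin θ sin δ cos φ₁, cos δ − sin φ₁ sin φ₂) = 65.07789°

65.078°E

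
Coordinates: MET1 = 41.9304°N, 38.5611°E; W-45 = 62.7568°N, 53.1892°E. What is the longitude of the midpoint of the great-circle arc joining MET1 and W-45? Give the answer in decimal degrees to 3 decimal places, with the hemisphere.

Bx = cos φ₂ cos Δλ = 0.442930,  By = cos φ₂ sin Δλ = 0.115607
φₘ = atan2(sin φ₁ + sin φ₂, √((cos φ₁ + Bx)² + By²)) = 52.55686°
λₘ = λ₁ + atan2(By, cos φ₁ + Bx) = 44.12434°

44.124°E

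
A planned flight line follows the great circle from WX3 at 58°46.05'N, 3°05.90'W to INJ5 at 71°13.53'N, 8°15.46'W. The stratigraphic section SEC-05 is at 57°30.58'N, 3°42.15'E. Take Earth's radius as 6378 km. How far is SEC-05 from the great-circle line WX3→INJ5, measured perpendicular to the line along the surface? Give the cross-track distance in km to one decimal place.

386.6 km

WX3: φ = +58.76750°, λ = -3.09833°
INJ5: φ = +71.22550°, λ = -8.25767°
SEC-05: φ = +57.50967°, λ = +3.70250°
δ₁₃ = central angle WX3→SEC-05 = 0.066355 rad  (haversine)
θ₁₃ = bearing WX3→SEC-05 = 106.399°,  θ₁₂ = bearing WX3→INJ5 = 352.398°
dₓₜ = R·arcsin(sin δ₁₃ · sin(θ₁₃ − θ₁₂)) = 6378·arcsin(0.06631·sin(-245.999°)) = 386.575 km
|dₓₜ| = 386.575 km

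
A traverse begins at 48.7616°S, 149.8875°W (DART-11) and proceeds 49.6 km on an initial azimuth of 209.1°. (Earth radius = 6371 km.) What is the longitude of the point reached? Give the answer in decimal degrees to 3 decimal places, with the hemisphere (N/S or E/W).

150.219°W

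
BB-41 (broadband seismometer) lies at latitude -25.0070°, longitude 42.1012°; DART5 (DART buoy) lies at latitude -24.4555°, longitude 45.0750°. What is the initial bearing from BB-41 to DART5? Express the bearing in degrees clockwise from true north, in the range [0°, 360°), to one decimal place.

Δλ = 2.9738°
y = sin Δλ · cos φ₂ = 0.047225
x = cos φ₁ sin φ₂ − sin φ₁ cos φ₂ cos Δλ = 0.009107
θ = atan2(y, x) = 79.0847° → 79.0847° (mod 360°)

79.1°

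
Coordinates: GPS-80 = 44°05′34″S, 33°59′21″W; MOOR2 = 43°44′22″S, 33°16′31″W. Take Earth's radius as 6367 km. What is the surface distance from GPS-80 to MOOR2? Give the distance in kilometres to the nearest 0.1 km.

69.3 km

GPS-80: φ = -44.09278°, λ = -33.98917°
MOOR2: φ = -43.73944°, λ = -33.27528°
Δφ = 0.3533°,  Δλ = 0.7139°
a = sin²(Δφ/2) + cos φ₁ cos φ₂ sin²(Δλ/2) = 0.000030
c = 2·arcsin(√a) = 0.010890 rad = 0.6239°
d = R·c = 6367 × 0.010890 = 69.3 km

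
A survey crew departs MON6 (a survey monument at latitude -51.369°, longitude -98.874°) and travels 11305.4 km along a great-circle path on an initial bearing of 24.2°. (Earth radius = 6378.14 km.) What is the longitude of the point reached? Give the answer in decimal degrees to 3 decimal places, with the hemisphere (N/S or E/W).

63.848°W

δ = d/R = 11305.4/6378.14 = 1.772523 rad
φ₂ = arcsin(sin φ₁ cos δ + cos φ₁ sin δ cos θ)
   = arcsin(-0.78118·-0.20036 + 0.62430·0.97972·0.91212) = 45.59491°
λ₂ = λ₁ + atan2(sin θ sin δ cos φ₁, cos δ − sin φ₁ sin φ₂) = -63.84762°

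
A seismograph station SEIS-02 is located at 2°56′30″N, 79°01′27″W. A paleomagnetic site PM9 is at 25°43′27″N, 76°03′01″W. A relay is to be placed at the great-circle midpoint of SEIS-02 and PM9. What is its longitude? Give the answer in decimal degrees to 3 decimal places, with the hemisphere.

SEIS-02: φ = +2.94167°, λ = -79.02417°
PM9: φ = +25.72417°, λ = -76.05028°
Bx = cos φ₂ cos Δλ = 0.899681,  By = cos φ₂ sin Δλ = 0.046739
φₘ = atan2(sin φ₁ + sin φ₂, √((cos φ₁ + Bx)² + By²)) = 14.33753°
λₘ = λ₁ + atan2(By, cos φ₁ + Bx) = -77.61379°

77.614°W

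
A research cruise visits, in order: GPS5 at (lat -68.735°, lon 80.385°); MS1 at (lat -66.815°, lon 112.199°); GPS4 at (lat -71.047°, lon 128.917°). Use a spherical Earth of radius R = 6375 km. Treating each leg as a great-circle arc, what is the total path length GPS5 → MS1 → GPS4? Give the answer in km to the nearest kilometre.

2154 km

GPS5→MS1: c = 0.210212 rad, d = 1340.10 km
MS1→GPS4: c = 0.127612 rad, d = 813.53 km
Total = 1340.10 + 813.53 = 2153.63 km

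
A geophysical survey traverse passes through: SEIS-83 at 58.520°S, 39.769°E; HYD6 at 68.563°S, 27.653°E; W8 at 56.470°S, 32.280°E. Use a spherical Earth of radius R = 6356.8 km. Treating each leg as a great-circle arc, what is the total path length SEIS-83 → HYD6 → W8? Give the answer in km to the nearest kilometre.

2621 km

SEIS-83→HYD6: c = 0.198184 rad, d = 1259.81 km
HYD6→W8: c = 0.214180 rad, d = 1361.50 km
Total = 1259.81 + 1361.50 = 2621.32 km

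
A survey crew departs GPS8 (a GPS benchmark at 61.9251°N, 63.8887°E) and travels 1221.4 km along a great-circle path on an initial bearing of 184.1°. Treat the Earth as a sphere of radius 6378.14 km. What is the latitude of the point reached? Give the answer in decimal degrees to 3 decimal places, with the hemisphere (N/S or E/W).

δ = d/R = 1221.4/6378.14 = 0.191498 rad
φ₂ = arcsin(sin φ₁ cos δ + cos φ₁ sin δ cos θ)
   = arcsin(0.88233·0.98172 + 0.47063·0.19033·-0.99744) = 50.97394°
λ₂ = λ₁ + atan2(sin θ sin δ cos φ₁, cos δ − sin φ₁ sin φ₂) = 62.65037°

50.974°N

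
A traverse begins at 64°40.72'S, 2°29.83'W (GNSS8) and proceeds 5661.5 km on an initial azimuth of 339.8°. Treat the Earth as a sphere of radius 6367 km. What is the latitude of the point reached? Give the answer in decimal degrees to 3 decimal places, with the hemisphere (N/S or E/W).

14.940°S

GNSS8: φ = -64.67867°, λ = -2.49717°
δ = d/R = 5661.5/6367 = 0.889194 rad
φ₂ = arcsin(sin φ₁ cos δ + cos φ₁ sin δ cos θ)
   = arcsin(-0.90392·0.63004 + 0.42769·0.77656·0.93849) = -14.93969°
λ₂ = λ₁ + atan2(sin θ sin δ cos φ₁, cos δ − sin φ₁ sin φ₂) = -18.60985°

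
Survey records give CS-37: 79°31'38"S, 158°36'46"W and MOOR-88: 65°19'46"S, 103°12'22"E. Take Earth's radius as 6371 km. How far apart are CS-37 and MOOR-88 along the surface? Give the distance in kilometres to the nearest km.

CS-37: φ = -79.52722°, λ = -158.61278°
MOOR-88: φ = -65.32944°, λ = +103.20611°
Δφ = 14.1978°,  Δλ = -98.1811°
a = sin²(Δφ/2) + cos φ₁ cos φ₂ sin²(Δλ/2) = 0.058606
c = 2·arcsin(√a) = 0.489032 rad = 28.0194°
d = R·c = 6371 × 0.489032 = 3115.6 km

3116 km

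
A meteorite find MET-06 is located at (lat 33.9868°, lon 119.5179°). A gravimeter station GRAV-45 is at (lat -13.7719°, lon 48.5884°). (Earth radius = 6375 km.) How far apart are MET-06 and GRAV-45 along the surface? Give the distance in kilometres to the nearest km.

Δφ = -47.7587°,  Δλ = -70.9295°
a = sin²(Δφ/2) + cos φ₁ cos φ₂ sin²(Δλ/2) = 0.434974
c = 2·arcsin(√a) = 1.440375 rad = 82.5274°
d = R·c = 6375 × 1.440375 = 9182.4 km

9182 km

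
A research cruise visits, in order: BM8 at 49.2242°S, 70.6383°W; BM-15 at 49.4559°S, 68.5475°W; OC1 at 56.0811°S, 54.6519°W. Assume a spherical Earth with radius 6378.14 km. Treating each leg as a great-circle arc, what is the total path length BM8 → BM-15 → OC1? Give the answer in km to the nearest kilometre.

1342 km

BM8→BM-15: c = 0.024117 rad, d = 153.82 km
BM-15→OC1: c = 0.186243 rad, d = 1187.89 km
Total = 153.82 + 1187.89 = 1341.71 km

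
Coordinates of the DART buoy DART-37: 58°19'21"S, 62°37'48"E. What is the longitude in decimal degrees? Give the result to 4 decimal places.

62° + 37′/60 + 48″/3600 = 62 + 0.61667 + 0.01333 = 62.6300°

62.6300°E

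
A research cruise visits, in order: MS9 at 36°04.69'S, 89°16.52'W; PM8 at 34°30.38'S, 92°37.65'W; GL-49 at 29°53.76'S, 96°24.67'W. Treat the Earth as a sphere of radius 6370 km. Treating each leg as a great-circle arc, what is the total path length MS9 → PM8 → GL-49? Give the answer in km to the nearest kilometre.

975 km

MS9: φ = -36.07817°, λ = -89.27533°
PM8: φ = -34.50633°, λ = -92.62750°
GL-49: φ = -29.89600°, λ = -96.41117°
MS9→PM8: c = 0.055068 rad, d = 350.78 km
PM8→GL-49: c = 0.097945 rad, d = 623.91 km
Total = 350.78 + 623.91 = 974.69 km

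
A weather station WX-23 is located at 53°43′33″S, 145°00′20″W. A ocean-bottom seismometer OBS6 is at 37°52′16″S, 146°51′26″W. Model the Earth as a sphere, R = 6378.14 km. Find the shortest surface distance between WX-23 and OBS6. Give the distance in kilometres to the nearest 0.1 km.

WX-23: φ = -53.72583°, λ = -145.00556°
OBS6: φ = -37.87111°, λ = -146.85722°
Δφ = 15.8547°,  Δλ = -1.8517°
a = sin²(Δφ/2) + cos φ₁ cos φ₂ sin²(Δλ/2) = 0.019143
c = 2·arcsin(√a) = 0.277608 rad = 15.9058°
d = R·c = 6378.14 × 0.277608 = 1770.6 km

1770.6 km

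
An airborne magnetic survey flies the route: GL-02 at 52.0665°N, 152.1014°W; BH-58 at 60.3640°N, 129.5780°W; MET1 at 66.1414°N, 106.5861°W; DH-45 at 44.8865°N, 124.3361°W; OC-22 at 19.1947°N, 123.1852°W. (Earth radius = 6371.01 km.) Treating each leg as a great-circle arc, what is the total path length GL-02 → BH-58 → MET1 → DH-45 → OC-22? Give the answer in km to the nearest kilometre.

GL-02→BH-58: c = 0.260175 rad, d = 1657.57 km
BH-58→MET1: c = 0.205144 rad, d = 1306.98 km
MET1→DH-45: c = 0.406944 rad, d = 2592.65 km
DH-45→OC-22: c = 0.448718 rad, d = 2858.79 km
Total = 1657.57 + 1306.98 + 2592.65 + 2858.79 = 8415.98 km

8416 km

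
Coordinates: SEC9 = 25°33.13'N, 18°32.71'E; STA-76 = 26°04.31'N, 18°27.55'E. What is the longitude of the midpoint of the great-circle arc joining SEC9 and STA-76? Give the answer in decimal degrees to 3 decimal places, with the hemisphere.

SEC9: φ = +25.55217°, λ = +18.54517°
STA-76: φ = +26.07183°, λ = +18.45917°
Bx = cos φ₂ cos Δλ = 0.898243,  By = cos φ₂ sin Δλ = -0.001348
φₘ = atan2(sin φ₁ + sin φ₂, √((cos φ₁ + Bx)² + By²)) = 25.81201°
λₘ = λ₁ + atan2(By, cos φ₁ + Bx) = 18.50226°

18.502°E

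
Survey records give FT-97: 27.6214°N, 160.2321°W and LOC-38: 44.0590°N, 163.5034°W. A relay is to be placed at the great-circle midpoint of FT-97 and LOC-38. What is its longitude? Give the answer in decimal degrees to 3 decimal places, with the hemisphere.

161.697°W

Bx = cos φ₂ cos Δλ = 0.717453,  By = cos φ₂ sin Δλ = -0.041008
φₘ = atan2(sin φ₁ + sin φ₂, √((cos φ₁ + Bx)² + By²)) = 35.85116°
λₘ = λ₁ + atan2(By, cos φ₁ + Bx) = -161.69706°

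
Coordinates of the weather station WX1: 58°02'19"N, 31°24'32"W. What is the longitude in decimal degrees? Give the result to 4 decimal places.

31.4089°W

31° + 24′/60 + 32″/3600 = 31 + 0.40000 + 0.00889 = 31.4089°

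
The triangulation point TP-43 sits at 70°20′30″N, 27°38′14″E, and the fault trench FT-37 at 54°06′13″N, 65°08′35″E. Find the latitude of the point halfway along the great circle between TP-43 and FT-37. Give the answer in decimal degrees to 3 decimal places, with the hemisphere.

TP-43: φ = +70.34167°, λ = +27.63722°
FT-37: φ = +54.10361°, λ = +65.14306°
Bx = cos φ₂ cos Δλ = 0.465124,  By = cos φ₂ sin Δλ = 0.356977
φₘ = atan2(sin φ₁ + sin φ₂, √((cos φ₁ + Bx)² + By²)) = 63.39476°
λₘ = λ₁ + atan2(By, cos φ₁ + Bx) = 51.64385°

63.395°N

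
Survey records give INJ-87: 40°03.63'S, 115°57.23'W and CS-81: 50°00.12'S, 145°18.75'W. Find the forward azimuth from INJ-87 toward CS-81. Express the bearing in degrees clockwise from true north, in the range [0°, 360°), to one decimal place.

INJ-87: φ = -40.06050°, λ = -115.95383°
CS-81: φ = -50.00200°, λ = -145.31250°
Δλ = -29.3587°
y = sin Δλ · cos φ₂ = -0.315130
x = cos φ₁ sin φ₂ − sin φ₁ cos φ₂ cos Δλ = -0.225772
θ = atan2(y, x) = -125.6194° → 234.3806° (mod 360°)

234.4°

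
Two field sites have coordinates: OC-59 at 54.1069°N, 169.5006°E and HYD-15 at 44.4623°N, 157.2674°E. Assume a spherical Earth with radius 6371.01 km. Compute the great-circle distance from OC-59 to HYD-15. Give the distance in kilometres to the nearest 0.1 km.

Δφ = -9.6446°,  Δλ = -12.2332°
a = sin²(Δφ/2) + cos φ₁ cos φ₂ sin²(Δλ/2) = 0.011818
c = 2·arcsin(√a) = 0.217848 rad = 12.4818°
d = R·c = 6371.01 × 0.217848 = 1387.9 km

1387.9 km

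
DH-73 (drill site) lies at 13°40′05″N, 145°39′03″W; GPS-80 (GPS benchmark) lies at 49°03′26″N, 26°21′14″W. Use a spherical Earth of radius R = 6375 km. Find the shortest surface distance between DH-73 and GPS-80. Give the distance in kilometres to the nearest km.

10865 km

DH-73: φ = +13.66806°, λ = -145.65083°
GPS-80: φ = +49.05722°, λ = -26.35389°
Δφ = 35.3892°,  Δλ = 119.2969°
a = sin²(Δφ/2) + cos φ₁ cos φ₂ sin²(Δλ/2) = 0.566547
c = 2·arcsin(√a) = 1.704286 rad = 97.6484°
d = R·c = 6375 × 1.704286 = 10864.8 km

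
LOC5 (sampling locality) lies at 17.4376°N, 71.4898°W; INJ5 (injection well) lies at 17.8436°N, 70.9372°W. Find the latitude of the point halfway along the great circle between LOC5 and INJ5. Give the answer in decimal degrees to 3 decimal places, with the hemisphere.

17.641°N

Bx = cos φ₂ cos Δλ = 0.951852,  By = cos φ₂ sin Δλ = 0.009181
φₘ = atan2(sin φ₁ + sin φ₂, √((cos φ₁ + Bx)² + By²)) = 17.64079°
λₘ = λ₁ + atan2(By, cos φ₁ + Bx) = -71.21381°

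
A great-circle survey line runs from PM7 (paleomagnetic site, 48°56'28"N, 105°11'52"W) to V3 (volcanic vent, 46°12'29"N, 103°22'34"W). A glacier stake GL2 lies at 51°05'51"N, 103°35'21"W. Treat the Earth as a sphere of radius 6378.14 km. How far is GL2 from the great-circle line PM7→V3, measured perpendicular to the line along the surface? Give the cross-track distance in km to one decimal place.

PM7: φ = +48.94111°, λ = -105.19778°
V3: φ = +46.20806°, λ = -103.37611°
GL2: φ = +51.09750°, λ = -103.58917°
δ₁₃ = central angle PM7→GL2 = 0.041733 rad  (haversine)
θ₁₃ = bearing PM7→GL2 = 24.995°,  θ₁₂ = bearing PM7→V3 = 155.112°
dₓₜ = R·arcsin(sin δ₁₃ · sin(θ₁₃ − θ₁₂)) = 6378.14·arcsin(0.04172·sin(-130.117°)) = -203.533 km
|dₓₜ| = 203.533 km

203.5 km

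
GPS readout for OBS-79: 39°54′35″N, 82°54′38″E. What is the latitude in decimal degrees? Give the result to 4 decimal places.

39.9097°N

39° + 54′/60 + 35″/3600 = 39 + 0.90000 + 0.00972 = 39.9097°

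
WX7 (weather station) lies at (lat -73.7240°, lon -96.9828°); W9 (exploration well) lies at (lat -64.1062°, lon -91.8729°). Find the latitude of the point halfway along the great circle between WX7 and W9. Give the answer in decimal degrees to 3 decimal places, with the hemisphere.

68.933°S

Bx = cos φ₂ cos Δλ = 0.434969,  By = cos φ₂ sin Δλ = 0.038896
φₘ = atan2(sin φ₁ + sin φ₂, √((cos φ₁ + Bx)² + By²)) = -68.93331°
λₘ = λ₁ + atan2(By, cos φ₁ + Bx) = -93.87002°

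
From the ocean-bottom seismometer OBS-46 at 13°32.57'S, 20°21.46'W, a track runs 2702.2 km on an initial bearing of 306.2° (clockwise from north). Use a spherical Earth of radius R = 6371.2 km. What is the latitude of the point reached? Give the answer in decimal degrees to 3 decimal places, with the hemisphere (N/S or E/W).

1.310°N

OBS-46: φ = -13.54283°, λ = -20.35767°
δ = d/R = 2702.2/6371.2 = 0.424127 rad
φ₂ = arcsin(sin φ₁ cos δ + cos φ₁ sin δ cos θ)
   = arcsin(-0.23417·0.91140 + 0.97220·0.41153·0.59061) = 1.31031°
λ₂ = λ₁ + atan2(sin θ sin δ cos φ₁, cos δ − sin φ₁ sin φ₂) = -39.75831°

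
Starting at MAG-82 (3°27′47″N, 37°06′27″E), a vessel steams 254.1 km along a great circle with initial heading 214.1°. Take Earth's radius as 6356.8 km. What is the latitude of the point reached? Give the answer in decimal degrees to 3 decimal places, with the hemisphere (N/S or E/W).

MAG-82: φ = +3.46306°, λ = +37.10750°
δ = d/R = 254.1/6356.8 = 0.039973 rad
φ₂ = arcsin(sin φ₁ cos δ + cos φ₁ sin δ cos θ)
   = arcsin(0.06040·0.99920 + 0.99817·0.03996·-0.82806) = 1.56585°
λ₂ = λ₁ + atan2(sin θ sin δ cos φ₁, cos δ − sin φ₁ sin φ₂) = 35.82323°

1.566°N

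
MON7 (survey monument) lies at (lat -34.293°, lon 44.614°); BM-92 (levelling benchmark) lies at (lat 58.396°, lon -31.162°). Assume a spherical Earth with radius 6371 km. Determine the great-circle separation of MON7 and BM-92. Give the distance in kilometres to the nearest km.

12446 km

Δφ = 92.6890°,  Δλ = -75.7760°
a = sin²(Δφ/2) + cos φ₁ cos φ₂ sin²(Δλ/2) = 0.686741
c = 2·arcsin(√a) = 1.953557 rad = 111.9305°
d = R·c = 6371 × 1.953557 = 12446.1 km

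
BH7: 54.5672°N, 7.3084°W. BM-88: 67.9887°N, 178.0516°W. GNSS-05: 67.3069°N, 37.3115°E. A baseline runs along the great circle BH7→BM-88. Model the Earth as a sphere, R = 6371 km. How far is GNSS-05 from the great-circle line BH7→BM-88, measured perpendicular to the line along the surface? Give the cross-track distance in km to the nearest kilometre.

δ₁₃ = central angle BH7→GNSS-05 = 0.425292 rad  (haversine)
θ₁₃ = bearing BH7→GNSS-05 = 41.055°,  θ₁₂ = bearing BH7→BM-88 = 355.889°
dₓₜ = R·arcsin(sin δ₁₃ · sin(θ₁₃ − θ₁₂)) = 6371·arcsin(0.41259·sin(-314.834°)) = 1891.750 km
|dₓₜ| = 1891.750 km

1892 km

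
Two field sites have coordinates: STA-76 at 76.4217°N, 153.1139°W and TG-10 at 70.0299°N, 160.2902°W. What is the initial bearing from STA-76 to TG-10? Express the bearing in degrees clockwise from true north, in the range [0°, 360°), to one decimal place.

201.4°

Δλ = -7.1763°
y = sin Δλ · cos φ₂ = -0.042665
x = cos φ₁ sin φ₂ − sin φ₁ cos φ₂ cos Δλ = -0.108726
θ = atan2(y, x) = -158.5746° → 201.4254° (mod 360°)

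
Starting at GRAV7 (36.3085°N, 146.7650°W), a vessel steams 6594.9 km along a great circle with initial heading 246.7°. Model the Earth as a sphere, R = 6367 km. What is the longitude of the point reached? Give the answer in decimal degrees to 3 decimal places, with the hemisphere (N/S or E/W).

161.011°E

δ = d/R = 6594.9/6367 = 1.035794 rad
φ₂ = arcsin(sin φ₁ cos δ + cos φ₁ sin δ cos θ)
   = arcsin(0.59213·0.50984 + 0.80584·0.86027·-0.39555) = 1.58658°
λ₂ = λ₁ + atan2(sin θ sin δ cos φ₁, cos δ − sin φ₁ sin φ₂) = 161.01092°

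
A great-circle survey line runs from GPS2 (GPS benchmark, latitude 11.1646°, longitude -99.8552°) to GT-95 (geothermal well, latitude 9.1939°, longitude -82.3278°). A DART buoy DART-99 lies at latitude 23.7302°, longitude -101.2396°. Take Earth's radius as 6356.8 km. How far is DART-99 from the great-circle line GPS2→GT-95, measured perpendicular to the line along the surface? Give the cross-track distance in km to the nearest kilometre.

1377 km

δ₁₃ = central angle GPS2→DART-99 = 0.220513 rad  (haversine)
θ₁₃ = bearing GPS2→DART-99 = 354.197°,  θ₁₂ = bearing GPS2→GT-95 = 94.905°
dₓₜ = R·arcsin(sin δ₁₃ · sin(θ₁₃ − θ₁₂)) = 6356.8·arcsin(0.21873·sin(259.291°)) = -1376.951 km
|dₓₜ| = 1376.951 km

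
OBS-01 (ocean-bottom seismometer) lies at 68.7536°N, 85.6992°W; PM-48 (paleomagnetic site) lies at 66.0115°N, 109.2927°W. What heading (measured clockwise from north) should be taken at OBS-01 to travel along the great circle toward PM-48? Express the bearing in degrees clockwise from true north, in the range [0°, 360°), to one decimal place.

Δλ = -23.5935°
y = sin Δλ · cos φ₂ = -0.162721
x = cos φ₁ sin φ₂ − sin φ₁ cos φ₂ cos Δλ = -0.016166
θ = atan2(y, x) = -95.6735° → 264.3265° (mod 360°)

264.3°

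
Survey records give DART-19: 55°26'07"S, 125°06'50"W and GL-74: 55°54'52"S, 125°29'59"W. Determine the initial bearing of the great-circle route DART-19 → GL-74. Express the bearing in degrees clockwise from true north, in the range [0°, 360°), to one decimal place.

204.3°

DART-19: φ = -55.43528°, λ = -125.11389°
GL-74: φ = -55.91444°, λ = -125.49972°
Δλ = -0.3858°
y = sin Δλ · cos φ₂ = -0.003774
x = cos φ₁ sin φ₂ − sin φ₁ cos φ₂ cos Δλ = -0.008373
θ = atan2(y, x) = -155.7386° → 204.2614° (mod 360°)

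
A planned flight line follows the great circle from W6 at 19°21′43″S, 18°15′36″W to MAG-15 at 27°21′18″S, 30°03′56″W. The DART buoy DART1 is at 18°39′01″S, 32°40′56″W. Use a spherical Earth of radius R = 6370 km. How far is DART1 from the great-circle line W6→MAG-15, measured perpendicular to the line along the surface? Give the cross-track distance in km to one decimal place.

954.8 km

W6: φ = -19.36194°, λ = -18.26000°
MAG-15: φ = -27.35500°, λ = -30.06556°
DART1: φ = -18.65028°, λ = -32.68222°
δ₁₃ = central angle W6→DART1 = 0.238248 rad  (haversine)
θ₁₃ = bearing W6→DART1 = 270.612°,  θ₁₂ = bearing W6→MAG-15 = 231.357°
dₓₜ = R·arcsin(sin δ₁₃ · sin(θ₁₃ − θ₁₂)) = 6370·arcsin(0.23600·sin(39.255°)) = 954.831 km
|dₓₜ| = 954.831 km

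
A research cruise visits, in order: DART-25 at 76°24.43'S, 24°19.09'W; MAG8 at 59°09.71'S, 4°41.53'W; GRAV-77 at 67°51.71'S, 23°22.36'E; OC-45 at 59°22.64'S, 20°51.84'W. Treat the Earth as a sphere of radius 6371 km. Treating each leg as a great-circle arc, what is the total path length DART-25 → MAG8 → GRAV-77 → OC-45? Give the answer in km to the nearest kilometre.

DART-25: φ = -76.40717°, λ = -24.31817°
MAG8: φ = -59.16183°, λ = -4.69217°
GRAV-77: φ = -67.86183°, λ = +23.37267°
OC-45: φ = -59.37733°, λ = -20.86400°
DART-25→MAG8: c = 0.323763 rad, d = 2062.69 km
MAG8→GRAV-77: c = 0.262364 rad, d = 1671.52 km
GRAV-77→OC-45: c = 0.363581 rad, d = 2316.37 km
Total = 2062.69 + 1671.52 + 2316.37 = 6050.58 km

6051 km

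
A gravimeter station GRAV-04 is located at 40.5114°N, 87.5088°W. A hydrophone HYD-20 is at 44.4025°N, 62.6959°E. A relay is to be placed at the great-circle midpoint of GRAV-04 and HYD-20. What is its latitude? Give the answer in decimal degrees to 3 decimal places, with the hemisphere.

74.204°N

Bx = cos φ₂ cos Δλ = -0.619997,  By = cos φ₂ sin Δλ = 0.355008
φₘ = atan2(sin φ₁ + sin φ₂, √((cos φ₁ + Bx)² + By²)) = 74.20365°
λₘ = λ₁ + atan2(By, cos φ₁ + Bx) = -19.06996°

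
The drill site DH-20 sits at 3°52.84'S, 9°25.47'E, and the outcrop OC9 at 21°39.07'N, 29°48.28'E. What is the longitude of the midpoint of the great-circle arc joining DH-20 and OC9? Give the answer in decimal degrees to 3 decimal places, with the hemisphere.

DH-20: φ = -3.88067°, λ = +9.42450°
OC9: φ = +21.65117°, λ = +29.80467°
Bx = cos φ₂ cos Δλ = 0.871266,  By = cos φ₂ sin Δλ = 0.323678
φₘ = atan2(sin φ₁ + sin φ₂, √((cos φ₁ + Bx)² + By²)) = 9.02514°
λₘ = λ₁ + atan2(By, cos φ₁ + Bx) = 19.24980°

19.250°E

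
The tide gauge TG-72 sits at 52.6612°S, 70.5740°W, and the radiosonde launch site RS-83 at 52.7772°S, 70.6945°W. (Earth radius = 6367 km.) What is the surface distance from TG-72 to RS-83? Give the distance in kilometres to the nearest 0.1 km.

15.2 km

Δφ = -0.1160°,  Δλ = -0.1205°
a = sin²(Δφ/2) + cos φ₁ cos φ₂ sin²(Δλ/2) = 0.000001
c = 2·arcsin(√a) = 0.002392 rad = 0.1371°
d = R·c = 6367 × 0.002392 = 15.2 km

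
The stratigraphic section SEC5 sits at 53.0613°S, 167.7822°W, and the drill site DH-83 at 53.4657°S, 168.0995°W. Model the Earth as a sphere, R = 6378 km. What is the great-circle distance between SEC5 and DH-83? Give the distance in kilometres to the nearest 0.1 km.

49.7 km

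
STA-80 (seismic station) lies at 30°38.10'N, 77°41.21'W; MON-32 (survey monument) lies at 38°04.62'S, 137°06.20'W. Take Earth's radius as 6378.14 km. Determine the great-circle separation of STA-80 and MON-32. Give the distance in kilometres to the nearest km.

9825 km

STA-80: φ = +30.63500°, λ = -77.68683°
MON-32: φ = -38.07700°, λ = -137.10333°
Δφ = -68.7120°,  Δλ = -59.4165°
a = sin²(Δφ/2) + cos φ₁ cos φ₂ sin²(Δλ/2) = 0.484823
c = 2·arcsin(√a) = 1.540438 rad = 88.2606°
d = R·c = 6378.14 × 1.540438 = 9825.1 km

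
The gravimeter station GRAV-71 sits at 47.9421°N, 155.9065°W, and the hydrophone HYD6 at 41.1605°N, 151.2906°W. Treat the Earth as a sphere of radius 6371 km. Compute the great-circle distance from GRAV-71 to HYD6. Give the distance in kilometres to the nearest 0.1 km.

837.7 km

Δφ = -6.7816°,  Δλ = 4.6159°
a = sin²(Δφ/2) + cos φ₁ cos φ₂ sin²(Δλ/2) = 0.004316
c = 2·arcsin(√a) = 0.131489 rad = 7.5338°
d = R·c = 6371 × 0.131489 = 837.7 km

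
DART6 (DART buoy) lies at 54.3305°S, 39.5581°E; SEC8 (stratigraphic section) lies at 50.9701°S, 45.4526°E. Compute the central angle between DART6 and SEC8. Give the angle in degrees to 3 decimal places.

Δφ = 3.3604°,  Δλ = 5.8945°
a = sin²(Δφ/2) + cos φ₁ cos φ₂ sin²(Δλ/2) = 0.001830
c = 2·arcsin(√a) = 0.085594 rad = 4.9042°

4.904°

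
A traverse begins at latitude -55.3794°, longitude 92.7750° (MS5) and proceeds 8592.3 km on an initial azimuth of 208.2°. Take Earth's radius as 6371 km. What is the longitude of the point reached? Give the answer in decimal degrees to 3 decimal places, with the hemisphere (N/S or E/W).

48.859°W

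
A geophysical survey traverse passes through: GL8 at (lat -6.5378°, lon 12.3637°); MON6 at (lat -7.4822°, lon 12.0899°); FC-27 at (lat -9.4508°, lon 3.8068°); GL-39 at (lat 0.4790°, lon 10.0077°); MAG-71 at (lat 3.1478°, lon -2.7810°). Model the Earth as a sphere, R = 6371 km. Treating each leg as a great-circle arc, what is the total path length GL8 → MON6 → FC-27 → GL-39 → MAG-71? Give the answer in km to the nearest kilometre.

3798 km

GL8→MON6: c = 0.017152 rad, d = 109.27 km
MON6→FC-27: c = 0.147052 rad, d = 936.87 km
FC-27→GL-39: c = 0.204076 rad, d = 1300.17 km
GL-39→MAG-71: c = 0.227884 rad, d = 1451.85 km
Total = 109.27 + 936.87 + 1300.17 + 1451.85 = 3798.16 km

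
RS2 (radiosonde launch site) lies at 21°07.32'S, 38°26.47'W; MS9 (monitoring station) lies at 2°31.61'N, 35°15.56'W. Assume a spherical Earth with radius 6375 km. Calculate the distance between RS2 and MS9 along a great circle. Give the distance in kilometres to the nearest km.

2654 km

RS2: φ = -21.12200°, λ = -38.44117°
MS9: φ = +2.52683°, λ = -35.25933°
Δφ = 23.6488°,  Δλ = 3.1818°
a = sin²(Δφ/2) + cos φ₁ cos φ₂ sin²(Δλ/2) = 0.042708
c = 2·arcsin(√a) = 0.416317 rad = 23.8532°
d = R·c = 6375 × 0.416317 = 2654.0 km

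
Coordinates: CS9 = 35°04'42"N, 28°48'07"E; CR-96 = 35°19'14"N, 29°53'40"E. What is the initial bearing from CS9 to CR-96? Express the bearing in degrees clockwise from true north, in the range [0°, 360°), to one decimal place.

74.5°

CS9: φ = +35.07833°, λ = +28.80194°
CR-96: φ = +35.32056°, λ = +29.89444°
Δλ = 1.0925°
y = sin Δλ · cos φ₂ = 0.015557
x = cos φ₁ sin φ₂ − sin φ₁ cos φ₂ cos Δλ = 0.004313
θ = atan2(y, x) = 74.5052° → 74.5052° (mod 360°)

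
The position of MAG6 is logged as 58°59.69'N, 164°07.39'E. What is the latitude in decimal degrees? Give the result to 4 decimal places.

58° + 59.69′/60 = 58 + 0.99483 = 58.9948°

58.9948°N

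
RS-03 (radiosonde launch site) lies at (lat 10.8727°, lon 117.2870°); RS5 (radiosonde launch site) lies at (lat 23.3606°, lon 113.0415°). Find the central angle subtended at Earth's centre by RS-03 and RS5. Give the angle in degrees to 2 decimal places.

13.13°

Δφ = 12.4879°,  Δλ = -4.2455°
a = sin²(Δφ/2) + cos φ₁ cos φ₂ sin²(Δλ/2) = 0.013066
c = 2·arcsin(√a) = 0.229115 rad = 13.1273°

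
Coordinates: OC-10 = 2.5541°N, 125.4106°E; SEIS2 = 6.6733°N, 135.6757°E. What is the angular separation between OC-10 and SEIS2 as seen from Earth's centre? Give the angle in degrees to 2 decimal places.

Δφ = 4.1192°,  Δλ = 10.2651°
a = sin²(Δφ/2) + cos φ₁ cos φ₂ sin²(Δλ/2) = 0.009233
c = 2·arcsin(√a) = 0.192470 rad = 11.0277°

11.03°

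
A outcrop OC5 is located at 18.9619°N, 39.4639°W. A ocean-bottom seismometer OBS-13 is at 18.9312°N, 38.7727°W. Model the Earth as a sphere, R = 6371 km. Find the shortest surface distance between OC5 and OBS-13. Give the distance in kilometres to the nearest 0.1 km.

72.8 km

Δφ = -0.0307°,  Δλ = 0.6912°
a = sin²(Δφ/2) + cos φ₁ cos φ₂ sin²(Δλ/2) = 0.000033
c = 2·arcsin(√a) = 0.011423 rad = 0.6545°
d = R·c = 6371 × 0.011423 = 72.8 km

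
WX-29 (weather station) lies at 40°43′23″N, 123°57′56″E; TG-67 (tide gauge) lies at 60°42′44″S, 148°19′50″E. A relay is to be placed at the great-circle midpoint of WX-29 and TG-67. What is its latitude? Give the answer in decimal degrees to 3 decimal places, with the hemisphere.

WX-29: φ = +40.72306°, λ = +123.96556°
TG-67: φ = -60.71222°, λ = +148.33056°
Bx = cos φ₂ cos Δλ = 0.445627,  By = cos φ₂ sin Δλ = 0.201817
φₘ = atan2(sin φ₁ + sin φ₂, √((cos φ₁ + Bx)² + By²)) = -10.20924°
λₘ = λ₁ + atan2(By, cos φ₁ + Bx) = 133.48503°

10.209°S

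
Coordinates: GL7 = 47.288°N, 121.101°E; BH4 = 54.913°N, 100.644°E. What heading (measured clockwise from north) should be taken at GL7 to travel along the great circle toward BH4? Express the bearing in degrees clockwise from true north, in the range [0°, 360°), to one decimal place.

308.4°

Δλ = -20.4570°
y = sin Δλ · cos φ₂ = -0.200902
x = cos φ₁ sin φ₂ − sin φ₁ cos φ₂ cos Δλ = 0.159325
θ = atan2(y, x) = -51.5838° → 308.4162° (mod 360°)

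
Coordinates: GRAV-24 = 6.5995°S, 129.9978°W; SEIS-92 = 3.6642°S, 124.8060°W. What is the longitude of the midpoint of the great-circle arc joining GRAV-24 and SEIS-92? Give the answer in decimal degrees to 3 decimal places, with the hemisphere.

Bx = cos φ₂ cos Δλ = 0.993861,  By = cos φ₂ sin Δλ = 0.090305
φₘ = atan2(sin φ₁ + sin φ₂, √((cos φ₁ + Bx)² + By²)) = -5.13709°
λₘ = λ₁ + atan2(By, cos φ₁ + Bx) = -127.39592°

127.396°W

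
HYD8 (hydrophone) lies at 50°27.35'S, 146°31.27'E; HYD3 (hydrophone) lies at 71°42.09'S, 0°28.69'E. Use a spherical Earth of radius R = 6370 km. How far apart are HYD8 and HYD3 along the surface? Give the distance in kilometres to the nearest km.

6171 km

HYD8: φ = -50.45583°, λ = +146.52117°
HYD3: φ = -71.70150°, λ = +0.47817°
Δφ = -21.2457°,  Δλ = -146.0430°
a = sin²(Δφ/2) + cos φ₁ cos φ₂ sin²(Δλ/2) = 0.216832
c = 2·arcsin(√a) = 0.968742 rad = 55.5048°
d = R·c = 6370 × 0.968742 = 6170.9 km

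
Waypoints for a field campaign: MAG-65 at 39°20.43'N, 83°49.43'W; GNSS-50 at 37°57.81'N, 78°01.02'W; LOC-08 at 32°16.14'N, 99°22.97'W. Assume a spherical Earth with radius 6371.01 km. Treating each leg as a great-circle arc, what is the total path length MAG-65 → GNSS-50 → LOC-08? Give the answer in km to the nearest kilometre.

2565 km

MAG-65: φ = +39.34050°, λ = -83.82383°
GNSS-50: φ = +37.96350°, λ = -78.01700°
LOC-08: φ = +32.26900°, λ = -99.38283°
MAG-65→GNSS-50: c = 0.082699 rad, d = 526.87 km
GNSS-50→LOC-08: c = 0.319955 rad, d = 2038.44 km
Total = 526.87 + 2038.44 = 2565.31 km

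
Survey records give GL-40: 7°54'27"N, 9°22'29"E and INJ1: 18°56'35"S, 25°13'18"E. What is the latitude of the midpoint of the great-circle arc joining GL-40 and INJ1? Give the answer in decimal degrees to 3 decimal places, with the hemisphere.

GL-40: φ = +7.90750°, λ = +9.37472°
INJ1: φ = -18.94306°, λ = +25.22167°
Bx = cos φ₂ cos Δλ = 0.909895,  By = cos φ₂ sin Δλ = 0.258280
φₘ = atan2(sin φ₁ + sin φ₂, √((cos φ₁ + Bx)² + By²)) = -5.57060°
λₘ = λ₁ + atan2(By, cos φ₁ + Bx) = 17.11431°

5.571°S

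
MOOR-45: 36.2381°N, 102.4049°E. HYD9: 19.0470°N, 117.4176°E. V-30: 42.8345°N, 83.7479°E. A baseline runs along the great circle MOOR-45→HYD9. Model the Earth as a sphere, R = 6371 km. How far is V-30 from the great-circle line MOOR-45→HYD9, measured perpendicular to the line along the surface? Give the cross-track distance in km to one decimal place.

538.1 km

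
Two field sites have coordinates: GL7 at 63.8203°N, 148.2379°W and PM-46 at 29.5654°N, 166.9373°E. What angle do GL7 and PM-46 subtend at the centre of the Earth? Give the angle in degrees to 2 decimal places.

Δφ = -34.2549°,  Δλ = -44.8248°
a = sin²(Δφ/2) + cos φ₁ cos φ₂ sin²(Δλ/2) = 0.142513
c = 2·arcsin(√a) = 0.774209 rad = 44.3589°

44.36°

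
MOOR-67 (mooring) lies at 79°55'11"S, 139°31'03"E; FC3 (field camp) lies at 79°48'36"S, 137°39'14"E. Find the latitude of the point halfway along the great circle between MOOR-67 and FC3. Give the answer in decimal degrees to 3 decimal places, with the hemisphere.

79.866°S

MOOR-67: φ = -79.91972°, λ = +139.51750°
FC3: φ = -79.81000°, λ = +137.65389°
Bx = cos φ₂ cos Δλ = 0.176819,  By = cos φ₂ sin Δλ = -0.005753
φₘ = atan2(sin φ₁ + sin φ₂, √((cos φ₁ + Bx)² + By²)) = -79.86617°
λₘ = λ₁ + atan2(By, cos φ₁ + Bx) = 138.58070°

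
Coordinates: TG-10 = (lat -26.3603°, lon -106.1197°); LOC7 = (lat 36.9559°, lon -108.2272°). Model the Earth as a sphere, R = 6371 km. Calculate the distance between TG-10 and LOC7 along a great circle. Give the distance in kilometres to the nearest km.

7044 km

Δφ = 63.3162°,  Δλ = -2.1075°
a = sin²(Δφ/2) + cos φ₁ cos φ₂ sin²(Δλ/2) = 0.275709
c = 2·arcsin(√a) = 1.105618 rad = 63.3473°
d = R·c = 6371 × 1.105618 = 7043.9 km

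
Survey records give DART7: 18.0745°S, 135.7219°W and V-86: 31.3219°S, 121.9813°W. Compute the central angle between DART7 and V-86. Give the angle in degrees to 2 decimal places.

Δφ = -13.2474°,  Δλ = 13.7406°
a = sin²(Δφ/2) + cos φ₁ cos φ₂ sin²(Δλ/2) = 0.024926
c = 2·arcsin(√a) = 0.317086 rad = 18.1677°

18.17°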